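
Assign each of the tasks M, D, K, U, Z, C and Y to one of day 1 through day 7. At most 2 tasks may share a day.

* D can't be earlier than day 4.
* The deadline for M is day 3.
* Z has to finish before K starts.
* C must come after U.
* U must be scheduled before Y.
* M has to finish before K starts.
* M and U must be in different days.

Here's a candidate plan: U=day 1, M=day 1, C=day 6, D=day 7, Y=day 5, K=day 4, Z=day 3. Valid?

Invalid. M and U must be in different days.

U must be scheduled before Y — holds.
M and U must be in different days — violated.
C must come after U — holds.
The deadline for M is day 3 — holds.
At most 2 tasks may share a day — holds.
M has to finish before K starts — holds.
D can't be earlier than day 4 — holds.
Z has to finish before K starts — holds.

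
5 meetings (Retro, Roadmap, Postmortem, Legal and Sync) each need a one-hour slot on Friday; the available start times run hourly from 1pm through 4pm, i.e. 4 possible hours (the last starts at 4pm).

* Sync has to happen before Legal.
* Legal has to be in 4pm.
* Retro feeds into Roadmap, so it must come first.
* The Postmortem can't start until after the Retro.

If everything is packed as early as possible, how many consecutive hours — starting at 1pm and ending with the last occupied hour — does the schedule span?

The precedence chain requires at least 2 distinct hours.
Legal can't be placed before 4pm — that is hour 4 counting from 1pm — so the schedule must run through at least 4 hours.
4 works (last occupied hour: 4pm): for example Retro=1pm, Postmortem=2pm, Legal=4pm, Roadmap=2pm, Sync=1pm.

4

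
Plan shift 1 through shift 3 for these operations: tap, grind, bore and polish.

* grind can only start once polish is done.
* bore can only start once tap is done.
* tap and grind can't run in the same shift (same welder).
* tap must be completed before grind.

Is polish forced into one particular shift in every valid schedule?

No

polish can be shift 1 (e.g. tap -> shift 1, grind -> shift 2, bore -> shift 2, polish -> shift 1) or shift 2 (e.g. polish=shift 2, tap=shift 1, bore=shift 2, grind=shift 3).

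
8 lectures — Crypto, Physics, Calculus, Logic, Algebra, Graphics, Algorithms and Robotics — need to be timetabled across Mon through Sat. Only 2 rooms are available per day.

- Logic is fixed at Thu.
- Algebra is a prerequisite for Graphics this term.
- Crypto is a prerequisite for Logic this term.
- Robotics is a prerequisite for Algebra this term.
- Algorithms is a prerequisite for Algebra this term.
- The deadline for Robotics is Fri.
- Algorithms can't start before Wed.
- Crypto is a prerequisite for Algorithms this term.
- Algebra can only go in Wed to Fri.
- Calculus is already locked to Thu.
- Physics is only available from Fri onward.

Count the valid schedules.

12

Splitting on Crypto: it can be Mon (6), Tue (6). Listing each branch's schedules as (Physics, Calculus, Logic, Algebra, Graphics, Algorithms, Robotics):
Crypto=Mon: (Fri,Thu,Thu,Fri,Sat,Wed,Mon) (Fri,Thu,Thu,Fri,Sat,Wed,Tue) (Fri,Thu,Thu,Fri,Sat,Wed,Wed) (Sat,Thu,Thu,Fri,Sat,Wed,Mon) (Sat,Thu,Thu,Fri,Sat,Wed,Tue) (Sat,Thu,Thu,Fri,Sat,Wed,Wed) — 6.
Crypto=Tue: (Fri,Thu,Thu,Fri,Sat,Wed,Mon) (Fri,Thu,Thu,Fri,Sat,Wed,Tue) (Fri,Thu,Thu,Fri,Sat,Wed,Wed) (Sat,Thu,Thu,Fri,Sat,Wed,Mon) (Sat,Thu,Thu,Fri,Sat,Wed,Tue) (Sat,Thu,Thu,Fri,Sat,Wed,Wed) — 6.
Summing: 6 + 6 = 12.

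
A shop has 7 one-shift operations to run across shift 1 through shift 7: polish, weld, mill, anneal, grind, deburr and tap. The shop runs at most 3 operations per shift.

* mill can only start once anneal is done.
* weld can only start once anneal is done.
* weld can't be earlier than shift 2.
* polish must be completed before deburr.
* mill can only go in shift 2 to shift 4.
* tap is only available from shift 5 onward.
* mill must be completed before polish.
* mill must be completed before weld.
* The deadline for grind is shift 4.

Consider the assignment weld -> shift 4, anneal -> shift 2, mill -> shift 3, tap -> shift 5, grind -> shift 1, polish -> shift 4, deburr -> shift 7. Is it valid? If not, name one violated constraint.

Valid

mill must be completed before polish — holds.
tap is only available from shift 5 onward — holds.
mill can only start once anneal is done — holds.
mill can only go in shift 2 to shift 4 — holds.
polish must be completed before deburr — holds.
The deadline for grind is shift 4 — holds.
weld can only start once anneal is done — holds.
The shop runs at most 3 operations per shift — holds.
weld can't be earlier than shift 2 — holds.
mill must be completed before weld — holds.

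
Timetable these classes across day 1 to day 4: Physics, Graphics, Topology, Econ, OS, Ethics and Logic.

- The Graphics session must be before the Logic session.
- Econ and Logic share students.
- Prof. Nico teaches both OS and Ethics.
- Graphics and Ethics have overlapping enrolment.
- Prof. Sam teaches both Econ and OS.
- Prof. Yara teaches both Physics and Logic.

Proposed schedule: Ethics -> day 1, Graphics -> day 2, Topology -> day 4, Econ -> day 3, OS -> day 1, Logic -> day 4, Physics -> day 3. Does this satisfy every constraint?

Invalid. Prof. Nico teaches both OS and Ethics.

Prof. Yara teaches both Physics and Logic — holds.
Prof. Nico teaches both OS and Ethics — violated.
Econ and Logic share students — holds.
Prof. Sam teaches both Econ and OS — holds.
Graphics and Ethics have overlapping enrolment — holds.
The Graphics session must be before the Logic session — holds.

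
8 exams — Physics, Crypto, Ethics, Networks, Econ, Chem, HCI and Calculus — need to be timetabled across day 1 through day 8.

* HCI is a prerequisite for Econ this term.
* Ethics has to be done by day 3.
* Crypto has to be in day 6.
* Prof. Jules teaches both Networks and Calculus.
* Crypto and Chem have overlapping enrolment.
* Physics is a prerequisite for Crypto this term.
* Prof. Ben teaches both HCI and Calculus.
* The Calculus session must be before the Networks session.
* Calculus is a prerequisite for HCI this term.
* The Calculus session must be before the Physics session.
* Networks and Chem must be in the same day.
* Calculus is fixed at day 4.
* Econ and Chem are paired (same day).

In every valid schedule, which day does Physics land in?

Calculus is fixed at day 4 and must come before Physics, so Physics is at least day 5.
Crypto is fixed at day 6 and must come after Physics, so Physics is at most day 5.
So Physics must be day 5.

day 5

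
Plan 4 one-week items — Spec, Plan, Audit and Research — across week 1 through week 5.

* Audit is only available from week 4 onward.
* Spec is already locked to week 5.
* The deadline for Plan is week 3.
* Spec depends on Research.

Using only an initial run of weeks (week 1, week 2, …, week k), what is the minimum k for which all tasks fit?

The precedence chain requires at least 2 distinct weeks.
Spec can't be placed before week 5, so the schedule must run through at least week 5.
5 works (last occupied week: week 5): for example Research -> week 1; Plan -> week 1; Spec -> week 5; Audit -> week 4.

5 weeks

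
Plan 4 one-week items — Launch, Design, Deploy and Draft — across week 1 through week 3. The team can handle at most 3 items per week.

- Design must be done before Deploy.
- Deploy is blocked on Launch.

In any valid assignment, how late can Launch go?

Downstream work caps Launch at week 2.
Launch at week 2 is achievable: Deploy=week 3, Launch=week 2, Design=week 1, Draft=week 1.

week 2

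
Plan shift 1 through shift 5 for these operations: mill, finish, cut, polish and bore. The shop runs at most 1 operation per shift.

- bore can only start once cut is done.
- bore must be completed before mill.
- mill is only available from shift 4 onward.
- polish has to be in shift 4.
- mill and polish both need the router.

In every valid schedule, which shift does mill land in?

shift 5

mill's window is shift 4–shift 5.
polish is fixed at shift 4, and mill can't share a shift with polish.
So mill must be shift 5.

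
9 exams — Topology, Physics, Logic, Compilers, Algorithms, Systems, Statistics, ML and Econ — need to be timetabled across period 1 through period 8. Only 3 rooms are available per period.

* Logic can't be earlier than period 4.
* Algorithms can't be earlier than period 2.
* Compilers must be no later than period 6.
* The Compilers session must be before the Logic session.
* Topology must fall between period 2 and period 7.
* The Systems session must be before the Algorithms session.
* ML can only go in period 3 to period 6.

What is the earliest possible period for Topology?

Topology is available from period 2; Topology's own window allows nothing later than period 7.
Topology at period 2 is achievable: Physics=period 1; Algorithms=period 2; Econ=period 3; ML=period 3; Compilers=period 1; Topology=period 2; Statistics=period 2; Systems=period 1; Logic=period 4.

period 2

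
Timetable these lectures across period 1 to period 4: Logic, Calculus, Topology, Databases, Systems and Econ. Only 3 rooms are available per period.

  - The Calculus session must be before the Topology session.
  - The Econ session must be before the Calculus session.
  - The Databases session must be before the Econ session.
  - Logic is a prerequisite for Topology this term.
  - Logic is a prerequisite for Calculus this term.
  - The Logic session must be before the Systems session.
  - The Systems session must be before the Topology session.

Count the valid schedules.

3

Enumerating: Systems in period 2, Databases in period 1, Topology in period 4, Logic in period 1, Econ in period 2, Calculus in period 3 | Topology in period 4; Databases in period 1; Systems in period 3; Econ in period 2; Calculus in period 3; Logic in period 1 | Calculus -> period 3, Topology -> period 4, Databases -> period 1, Logic -> period 2, Systems -> period 3, Econ -> period 2.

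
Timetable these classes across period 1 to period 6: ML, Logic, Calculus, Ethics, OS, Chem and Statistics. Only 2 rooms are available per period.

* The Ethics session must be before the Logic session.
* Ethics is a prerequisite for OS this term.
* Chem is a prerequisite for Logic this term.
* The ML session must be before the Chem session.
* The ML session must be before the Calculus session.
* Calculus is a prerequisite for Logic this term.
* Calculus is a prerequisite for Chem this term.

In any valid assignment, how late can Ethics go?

Downstream work caps Ethics at period 5.
Ethics at period 5 is achievable: Logic in period 6; ML in period 1; Ethics in period 5; Statistics in period 1; OS in period 6; Calculus in period 2; Chem in period 3.

period 5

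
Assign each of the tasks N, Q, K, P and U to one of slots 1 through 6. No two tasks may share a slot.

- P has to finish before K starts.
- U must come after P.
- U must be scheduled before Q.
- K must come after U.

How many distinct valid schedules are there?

60

Splitting on Q: it can be 3 (6), 4 (14), 5 (20), 6 (20). Listing each branch's schedules as (N, K, P, U):
Q=3: (4,5,1,2) (4,6,1,2) (5,4,1,2) (5,6,1,2) (6,4,1,2) (6,5,1,2) — 6.
Q=4: (1,5,2,3) (1,6,2,3) (2,5,1,3) (2,6,1,3) (3,5,1,2) (3,6,1,2) (5,3,1,2) (5,6,1,2) (5,6,1,3) (5,6,2,3) (6,3,1,2) (6,5,1,2) (6,5,1,3) (6,5,2,3) — 14.
Q=5: (1,4,2,3) (1,6,2,3) (1,6,2,4) (1,6,3,4) (2,4,1,3) (2,6,1,3) (2,6,1,4) (2,6,3,4) (3,4,1,2) (3,6,1,2) (3,6,1,4) (3,6,2,4) (4,3,1,2) (4,6,1,2) (4,6,1,3) (4,6,2,3) (6,3,1,2) (6,4,1,2) (6,4,1,3) (6,4,2,3) — 20.
Q=6: (1,4,2,3) (1,5,2,3) (1,5,2,4) (1,5,3,4) (2,4,1,3) (2,5,1,3) (2,5,1,4) (2,5,3,4) (3,4,1,2) (3,5,1,2) (3,5,1,4) (3,5,2,4) (4,3,1,2) (4,5,1,2) (4,5,1,3) (4,5,2,3) (5,3,1,2) (5,4,1,2) (5,4,1,3) (5,4,2,3) — 20.
Summing: 6 + 14 + 20 + 20 = 60.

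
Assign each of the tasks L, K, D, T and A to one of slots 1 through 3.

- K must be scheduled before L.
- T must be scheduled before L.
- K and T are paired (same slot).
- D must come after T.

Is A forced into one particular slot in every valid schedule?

No

A can be 1 (e.g. K=1, A=1, D=2, L=2, T=1) or 2 (e.g. T -> 1, D -> 2, L -> 2, A -> 2, K -> 1).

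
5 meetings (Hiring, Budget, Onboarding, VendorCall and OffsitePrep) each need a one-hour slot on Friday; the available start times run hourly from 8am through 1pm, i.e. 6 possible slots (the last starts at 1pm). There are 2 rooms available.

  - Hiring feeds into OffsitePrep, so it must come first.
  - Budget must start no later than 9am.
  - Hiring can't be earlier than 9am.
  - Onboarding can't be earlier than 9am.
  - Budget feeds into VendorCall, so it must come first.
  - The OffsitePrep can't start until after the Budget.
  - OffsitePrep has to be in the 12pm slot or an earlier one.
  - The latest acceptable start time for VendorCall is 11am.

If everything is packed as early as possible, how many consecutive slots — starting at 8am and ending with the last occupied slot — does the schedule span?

3

The precedence chain requires at least 2 distinct slots.
With at most 2 per slot and 5 meetings, at least 3 slots are needed.
Propagating the time windows through the other constraints, OffsitePrep can't land before 10am — that is slot 3 counting from 8am — so the schedule must run through at least 3 slots.
3 works (last occupied slot: 10am): for example Onboarding -> 9am; VendorCall -> 10am; Hiring -> 9am; Budget -> 8am; OffsitePrep -> 10am.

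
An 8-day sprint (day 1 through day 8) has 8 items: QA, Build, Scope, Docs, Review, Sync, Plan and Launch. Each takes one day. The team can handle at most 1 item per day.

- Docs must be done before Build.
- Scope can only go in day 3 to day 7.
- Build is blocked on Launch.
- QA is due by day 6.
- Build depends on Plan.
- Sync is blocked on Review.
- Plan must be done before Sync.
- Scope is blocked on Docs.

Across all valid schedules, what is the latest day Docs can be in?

Downstream work caps Docs at day 6.
Docs at day 6 is achievable: QA -> day 1, Review -> day 3, Scope -> day 7, Launch -> day 5, Docs -> day 6, Plan -> day 2, Build -> day 8, Sync -> day 4.

day 6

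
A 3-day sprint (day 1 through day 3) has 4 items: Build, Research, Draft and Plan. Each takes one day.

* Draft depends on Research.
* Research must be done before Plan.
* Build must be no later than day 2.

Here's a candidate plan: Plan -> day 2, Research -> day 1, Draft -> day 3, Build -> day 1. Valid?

Build must be no later than day 2 — holds.
Draft depends on Research — holds.
Research must be done before Plan — holds.

Valid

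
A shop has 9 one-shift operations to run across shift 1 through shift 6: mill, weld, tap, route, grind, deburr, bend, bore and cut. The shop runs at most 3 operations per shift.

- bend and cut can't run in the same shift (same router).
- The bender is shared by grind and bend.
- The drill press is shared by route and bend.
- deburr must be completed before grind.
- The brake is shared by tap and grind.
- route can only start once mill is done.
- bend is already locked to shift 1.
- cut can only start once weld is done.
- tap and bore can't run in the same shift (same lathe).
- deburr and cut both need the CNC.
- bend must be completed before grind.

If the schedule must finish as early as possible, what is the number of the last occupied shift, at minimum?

The precedence chain requires at least 2 distinct shifts.
With at most 3 per shift and 9 operations, at least 3 shifts are needed.
3 works (last occupied shift: shift 3): for example route in shift 3; cut in shift 3; weld in shift 2; bend in shift 1; grind in shift 2; mill in shift 1; bore in shift 2; tap in shift 3; deburr in shift 1.

shift 3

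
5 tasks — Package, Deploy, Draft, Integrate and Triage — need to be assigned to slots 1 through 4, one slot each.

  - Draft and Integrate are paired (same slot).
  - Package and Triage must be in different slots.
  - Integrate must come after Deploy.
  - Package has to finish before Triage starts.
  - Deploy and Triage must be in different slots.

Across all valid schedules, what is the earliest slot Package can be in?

1

Downstream work caps Package at 3.
Package at 1 is achievable: Deploy -> 1, Package -> 1, Integrate -> 2, Draft -> 2, Triage -> 2.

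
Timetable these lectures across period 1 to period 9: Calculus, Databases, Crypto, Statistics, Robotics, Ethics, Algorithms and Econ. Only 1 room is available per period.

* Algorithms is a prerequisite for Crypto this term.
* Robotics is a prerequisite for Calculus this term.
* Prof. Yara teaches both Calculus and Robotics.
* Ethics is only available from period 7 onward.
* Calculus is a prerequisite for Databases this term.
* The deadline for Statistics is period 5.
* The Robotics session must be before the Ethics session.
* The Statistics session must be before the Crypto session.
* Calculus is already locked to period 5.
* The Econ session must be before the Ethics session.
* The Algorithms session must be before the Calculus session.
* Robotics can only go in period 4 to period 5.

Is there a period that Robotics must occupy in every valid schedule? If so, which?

Robotics's window is period 4–period 5.
Calculus is fixed at period 5, and Robotics can't share a period with Calculus.
So Robotics must be period 4.

period 4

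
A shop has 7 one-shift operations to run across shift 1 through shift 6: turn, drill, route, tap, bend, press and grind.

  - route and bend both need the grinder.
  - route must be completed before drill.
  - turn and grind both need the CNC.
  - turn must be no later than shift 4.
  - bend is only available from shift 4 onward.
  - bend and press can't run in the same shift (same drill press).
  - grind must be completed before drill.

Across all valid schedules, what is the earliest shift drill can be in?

shift 2

Precedence pushes drill to at least shift 2.
drill at shift 2 is achievable: turn -> shift 2; tap -> shift 1; grind -> shift 1; drill -> shift 2; route -> shift 1; bend -> shift 4; press -> shift 1.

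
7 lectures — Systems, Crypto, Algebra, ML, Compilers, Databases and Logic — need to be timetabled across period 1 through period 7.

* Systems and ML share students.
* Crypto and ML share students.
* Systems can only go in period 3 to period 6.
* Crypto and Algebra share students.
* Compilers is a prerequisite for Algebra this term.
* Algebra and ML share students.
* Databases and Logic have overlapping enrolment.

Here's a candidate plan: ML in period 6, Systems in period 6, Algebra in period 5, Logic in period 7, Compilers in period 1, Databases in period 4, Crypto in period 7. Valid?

Invalid. Systems and ML share students.

Databases and Logic have overlapping enrolment — holds.
Crypto and ML share students — holds.
Algebra and ML share students — holds.
Systems can only go in period 3 to period 6 — holds.
Compilers is a prerequisite for Algebra this term — holds.
Crypto and Algebra share students — holds.
Systems and ML share students — violated.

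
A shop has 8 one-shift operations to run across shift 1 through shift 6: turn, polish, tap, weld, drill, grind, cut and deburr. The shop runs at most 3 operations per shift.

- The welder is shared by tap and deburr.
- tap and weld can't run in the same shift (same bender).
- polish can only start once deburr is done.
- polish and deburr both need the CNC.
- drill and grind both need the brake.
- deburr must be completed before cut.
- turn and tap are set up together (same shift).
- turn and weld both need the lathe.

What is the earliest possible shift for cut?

Precedence pushes cut to at least shift 2.
cut at shift 2 is achievable: cut -> shift 2, tap -> shift 3, grind -> shift 2, deburr -> shift 1, drill -> shift 1, weld -> shift 1, polish -> shift 2, turn -> shift 3.

shift 2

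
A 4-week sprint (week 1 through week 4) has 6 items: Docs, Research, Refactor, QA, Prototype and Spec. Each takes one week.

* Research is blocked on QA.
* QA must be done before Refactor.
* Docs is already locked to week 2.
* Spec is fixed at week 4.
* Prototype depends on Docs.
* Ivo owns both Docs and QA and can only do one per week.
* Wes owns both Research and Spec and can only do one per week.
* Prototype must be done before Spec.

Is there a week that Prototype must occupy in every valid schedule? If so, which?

Docs is fixed at week 2 and must come before Prototype, so Prototype is at least week 3.
Spec is fixed at week 4 and must come after Prototype, so Prototype is at most week 3.
So Prototype must be week 3.

week 3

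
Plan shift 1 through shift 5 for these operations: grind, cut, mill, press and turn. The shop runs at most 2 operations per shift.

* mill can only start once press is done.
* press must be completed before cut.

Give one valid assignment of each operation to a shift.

cut in shift 2; press in shift 1; mill in shift 2; grind in shift 1; turn in shift 3

Checking: press(shift 1) before mill(shift 2); press(shift 1) before cut(shift 2); max 2 per shift (cap 2).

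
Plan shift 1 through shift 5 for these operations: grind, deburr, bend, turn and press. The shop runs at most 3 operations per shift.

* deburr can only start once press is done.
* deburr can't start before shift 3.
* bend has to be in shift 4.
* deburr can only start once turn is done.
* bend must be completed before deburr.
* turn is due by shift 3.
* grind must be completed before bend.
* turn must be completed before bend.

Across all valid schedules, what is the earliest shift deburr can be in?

shift 5

Deburr is available from shift 3; precedence pushes deburr to at least shift 5.
deburr at shift 5 is achievable: turn -> shift 1, deburr -> shift 5, bend -> shift 4, grind -> shift 1, press -> shift 1.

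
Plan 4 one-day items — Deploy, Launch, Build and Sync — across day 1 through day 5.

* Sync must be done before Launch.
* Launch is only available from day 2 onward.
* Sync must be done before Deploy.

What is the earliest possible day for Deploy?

day 2

Precedence pushes Deploy to at least day 2.
Deploy at day 2 is achievable: Build -> day 1, Sync -> day 1, Deploy -> day 2, Launch -> day 2.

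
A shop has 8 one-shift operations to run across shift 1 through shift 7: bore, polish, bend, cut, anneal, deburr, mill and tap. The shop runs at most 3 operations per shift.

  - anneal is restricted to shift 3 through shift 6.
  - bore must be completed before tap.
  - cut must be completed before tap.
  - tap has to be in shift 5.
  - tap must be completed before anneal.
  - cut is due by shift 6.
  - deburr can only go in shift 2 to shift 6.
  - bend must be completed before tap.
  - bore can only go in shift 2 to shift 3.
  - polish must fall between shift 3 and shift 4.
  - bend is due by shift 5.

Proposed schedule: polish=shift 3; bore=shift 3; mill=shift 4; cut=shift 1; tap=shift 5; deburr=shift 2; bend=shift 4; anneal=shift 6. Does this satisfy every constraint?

bend is due by shift 5 — holds.
deburr can only go in shift 2 to shift 6 — holds.
cut must be completed before tap — holds.
tap must be completed before anneal — holds.
The shop runs at most 3 operations per shift — holds.
tap has to be in shift 5 — holds.
bore must be completed before tap — holds.
bore can only go in shift 2 to shift 3 — holds.
anneal is restricted to shift 3 through shift 6 — holds.
polish must fall between shift 3 and shift 4 — holds.
cut is due by shift 6 — holds.
bend must be completed before tap — holds.

Yes, all constraints hold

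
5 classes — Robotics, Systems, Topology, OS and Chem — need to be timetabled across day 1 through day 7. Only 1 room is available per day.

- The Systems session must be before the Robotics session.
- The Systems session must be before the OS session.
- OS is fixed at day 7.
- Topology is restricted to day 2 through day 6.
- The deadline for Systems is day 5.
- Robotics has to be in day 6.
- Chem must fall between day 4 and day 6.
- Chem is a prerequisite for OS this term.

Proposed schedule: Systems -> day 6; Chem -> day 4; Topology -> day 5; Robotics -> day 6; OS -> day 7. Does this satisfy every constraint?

Invalid. Only 1 room is available per day.

Only 1 room is available per day — violated.
Robotics has to be in day 6 — holds.
Topology is restricted to day 2 through day 6 — holds.
The Systems session must be before the Robotics session — violated.
OS is fixed at day 7 — holds.
The Systems session must be before the OS session — holds.
Chem is a prerequisite for OS this term — holds.
Chem must fall between day 4 and day 6 — holds.
The deadline for Systems is day 5 — violated.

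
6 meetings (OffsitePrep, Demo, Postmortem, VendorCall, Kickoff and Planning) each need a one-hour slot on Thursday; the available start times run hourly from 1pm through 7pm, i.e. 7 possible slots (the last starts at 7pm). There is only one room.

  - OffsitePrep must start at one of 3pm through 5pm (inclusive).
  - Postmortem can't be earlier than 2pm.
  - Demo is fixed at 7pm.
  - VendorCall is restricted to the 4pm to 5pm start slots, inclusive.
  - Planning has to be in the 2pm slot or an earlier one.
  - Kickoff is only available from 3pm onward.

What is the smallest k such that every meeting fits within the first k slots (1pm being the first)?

With at most 1 per slot and 6 meetings, at least 6 slots are needed.
Demo can't be placed before 7pm — that is slot 7 counting from 1pm — so the schedule must run through at least 7 slots.
7 works (last occupied slot: 7pm): for example VendorCall in 4pm; Planning in 1pm; Postmortem in 2pm; Kickoff in 5pm; OffsitePrep in 3pm; Demo in 7pm.

7 slots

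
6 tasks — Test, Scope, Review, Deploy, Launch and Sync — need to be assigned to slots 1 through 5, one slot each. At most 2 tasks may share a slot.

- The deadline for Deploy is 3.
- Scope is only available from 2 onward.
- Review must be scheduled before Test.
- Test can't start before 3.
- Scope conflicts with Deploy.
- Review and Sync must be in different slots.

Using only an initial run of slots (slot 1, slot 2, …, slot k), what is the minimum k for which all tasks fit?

The precedence chain requires at least 2 distinct slots.
With at most 2 per slot and 6 tasks, at least 3 slots are needed.
Test can't be placed before 3, so the schedule must run through at least slot 3.
3 works (last occupied slot: 3): for example Scope in 2; Test in 3; Sync in 3; Review in 1; Launch in 2; Deploy in 1.

3 slots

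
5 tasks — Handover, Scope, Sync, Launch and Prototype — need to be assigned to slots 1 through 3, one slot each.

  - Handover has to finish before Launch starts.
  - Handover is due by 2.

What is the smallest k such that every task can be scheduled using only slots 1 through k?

2

The precedence chain requires at least 2 distinct slots.
2 works (last occupied slot: 2): for example Launch in 2; Sync in 1; Handover in 1; Prototype in 1; Scope in 1.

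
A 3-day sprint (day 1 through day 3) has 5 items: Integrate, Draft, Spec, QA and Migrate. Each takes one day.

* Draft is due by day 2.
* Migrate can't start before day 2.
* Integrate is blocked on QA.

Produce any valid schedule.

Spec -> day 1; Migrate -> day 2; QA -> day 1; Draft -> day 1; Integrate -> day 2

Checking: QA(day 1) before Integrate(day 2); Draft=day 1 in [day 1,day 2]; Migrate=day 2 in [day 2,day 3].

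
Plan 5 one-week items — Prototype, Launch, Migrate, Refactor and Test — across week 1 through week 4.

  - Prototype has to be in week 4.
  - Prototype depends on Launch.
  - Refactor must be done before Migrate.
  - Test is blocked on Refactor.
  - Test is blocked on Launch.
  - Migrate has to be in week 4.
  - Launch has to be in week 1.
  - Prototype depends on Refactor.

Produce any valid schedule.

Launch -> week 1; Test -> week 2; Prototype -> week 4; Refactor -> week 1; Migrate -> week 4

Checking: Launch(week 1) before Test(week 2); Refactor(week 1) before Test(week 2); Refactor(week 1) before Migrate(week 4); Launch(week 1) before Prototype(week 4); Refactor(week 1) before Prototype(week 4); Migrate=week 4 in [week 4,week 4]; Prototype=week 4 in [week 4,week 4]; Launch=week 1 in [week 1,week 1].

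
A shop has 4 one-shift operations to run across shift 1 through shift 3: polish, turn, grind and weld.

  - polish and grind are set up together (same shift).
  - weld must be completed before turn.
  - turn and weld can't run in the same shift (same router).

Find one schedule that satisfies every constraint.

polish=shift 1, turn=shift 2, weld=shift 1, grind=shift 1

Checking: weld(shift 1) before turn(shift 2); turn(shift 2) != weld(shift 1); polish = grind = shift 1.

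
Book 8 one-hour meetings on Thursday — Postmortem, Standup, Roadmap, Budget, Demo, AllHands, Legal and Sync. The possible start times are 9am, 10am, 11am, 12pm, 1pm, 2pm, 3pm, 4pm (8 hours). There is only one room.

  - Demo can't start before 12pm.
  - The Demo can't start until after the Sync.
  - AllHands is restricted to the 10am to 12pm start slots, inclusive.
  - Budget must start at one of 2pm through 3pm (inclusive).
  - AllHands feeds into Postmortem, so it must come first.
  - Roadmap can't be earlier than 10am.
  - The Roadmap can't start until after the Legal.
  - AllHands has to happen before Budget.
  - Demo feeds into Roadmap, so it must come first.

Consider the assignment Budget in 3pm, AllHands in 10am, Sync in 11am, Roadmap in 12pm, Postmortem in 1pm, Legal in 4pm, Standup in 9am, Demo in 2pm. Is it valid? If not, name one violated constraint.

No. The Roadmap can't start until after the Legal is not satisfied.

AllHands is restricted to the 10am to 12pm start slots, inclusive — holds.
Budget must start at one of 2pm through 3pm (inclusive) — holds.
Demo feeds into Roadmap, so it must come first — violated.
There is only one room — holds.
The Roadmap can't start until after the Legal — violated.
AllHands feeds into Postmortem, so it must come first — holds.
Demo can't start before 12pm — holds.
AllHands has to happen before Budget — holds.
The Demo can't start until after the Sync — holds.
Roadmap can't be earlier than 10am — holds.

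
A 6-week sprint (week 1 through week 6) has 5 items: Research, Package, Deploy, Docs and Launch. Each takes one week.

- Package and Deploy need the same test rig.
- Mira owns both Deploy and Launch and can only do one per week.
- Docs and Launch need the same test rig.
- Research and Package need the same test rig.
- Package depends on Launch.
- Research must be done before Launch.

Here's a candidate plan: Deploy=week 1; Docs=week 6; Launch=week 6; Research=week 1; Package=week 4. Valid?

Mira owns both Deploy and Launch and can only do one per week — holds.
Research must be done before Launch — holds.
Package depends on Launch — violated.
Research and Package need the same test rig — holds.
Package and Deploy need the same test rig — holds.
Docs and Launch need the same test rig — violated.

No — it violates: Package depends on Launch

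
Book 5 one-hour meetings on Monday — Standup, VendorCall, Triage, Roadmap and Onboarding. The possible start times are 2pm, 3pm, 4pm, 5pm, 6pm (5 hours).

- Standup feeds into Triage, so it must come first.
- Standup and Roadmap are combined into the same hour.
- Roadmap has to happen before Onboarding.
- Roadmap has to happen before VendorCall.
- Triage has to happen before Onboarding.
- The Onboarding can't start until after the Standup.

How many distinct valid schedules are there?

35

Splitting on Standup: it can be 2pm (24), 3pm (9), 4pm (2). Listing each branch's schedules as (VendorCall, Triage, Roadmap, Onboarding):
Standup=2pm: (3pm,3pm,2pm,4pm) (3pm,3pm,2pm,5pm) (3pm,3pm,2pm,6pm) (3pm,4pm,2pm,5pm) (3pm,4pm,2pm,6pm) (3pm,5pm,2pm,6pm) (4pm,3pm,2pm,4pm) (4pm,3pm,2pm,5pm) (4pm,3pm,2pm,6pm) (4pm,4pm,2pm,5pm) (4pm,4pm,2pm,6pm) (4pm,5pm,2pm,6pm) (5pm,3pm,2pm,4pm) (5pm,3pm,2pm,5pm) (5pm,3pm,2pm,6pm) (5pm,4pm,2pm,5pm) (5pm,4pm,2pm,6pm) (5pm,5pm,2pm,6pm) (6pm,3pm,2pm,4pm) (6pm,3pm,2pm,5pm) (6pm,3pm,2pm,6pm) (6pm,4pm,2pm,5pm) (6pm,4pm,2pm,6pm) (6pm,5pm,2pm,6pm) — 24.
Standup=3pm: (4pm,4pm,3pm,5pm) (4pm,4pm,3pm,6pm) (4pm,5pm,3pm,6pm) (5pm,4pm,3pm,5pm) (5pm,4pm,3pm,6pm) (5pm,5pm,3pm,6pm) (6pm,4pm,3pm,5pm) (6pm,4pm,3pm,6pm) (6pm,5pm,3pm,6pm) — 9.
Standup=4pm: (5pm,5pm,4pm,6pm) (6pm,5pm,4pm,6pm) — 2.
Summing: 24 + 9 + 2 = 35.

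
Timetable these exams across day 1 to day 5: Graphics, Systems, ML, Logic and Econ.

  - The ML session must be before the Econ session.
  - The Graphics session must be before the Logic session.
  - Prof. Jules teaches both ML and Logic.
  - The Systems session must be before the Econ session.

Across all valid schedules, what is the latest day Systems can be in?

day 4

Downstream work caps Systems at day 4.
Systems at day 4 is achievable: Systems -> day 4; Logic -> day 2; Graphics -> day 1; ML -> day 1; Econ -> day 5.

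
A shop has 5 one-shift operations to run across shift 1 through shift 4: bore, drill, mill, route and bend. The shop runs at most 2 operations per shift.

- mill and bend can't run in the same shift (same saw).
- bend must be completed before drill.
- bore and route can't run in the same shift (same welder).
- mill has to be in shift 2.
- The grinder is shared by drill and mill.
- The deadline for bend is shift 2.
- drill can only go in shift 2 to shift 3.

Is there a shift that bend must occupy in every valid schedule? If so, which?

bend's window is shift 1–shift 2.
mill is fixed at shift 2, and bend can't share a shift with mill.
So bend must be shift 1.

shift 1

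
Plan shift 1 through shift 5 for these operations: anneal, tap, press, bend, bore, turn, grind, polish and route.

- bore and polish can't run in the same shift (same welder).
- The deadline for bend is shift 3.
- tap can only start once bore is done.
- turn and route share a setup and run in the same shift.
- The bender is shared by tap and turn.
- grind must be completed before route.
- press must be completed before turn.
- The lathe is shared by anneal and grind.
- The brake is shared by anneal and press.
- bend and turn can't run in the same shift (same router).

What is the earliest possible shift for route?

shift 2

Precedence pushes route to at least shift 2.
route at shift 2 is achievable: polish=shift 2, tap=shift 3, anneal=shift 2, turn=shift 2, bore=shift 1, route=shift 2, grind=shift 1, bend=shift 1, press=shift 1.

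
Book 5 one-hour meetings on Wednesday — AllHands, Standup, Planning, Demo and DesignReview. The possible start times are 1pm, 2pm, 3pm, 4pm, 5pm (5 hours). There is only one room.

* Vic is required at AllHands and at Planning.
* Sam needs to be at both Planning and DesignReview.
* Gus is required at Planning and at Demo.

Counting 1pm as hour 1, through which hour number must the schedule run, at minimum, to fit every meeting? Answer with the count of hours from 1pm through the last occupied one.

5

With at most 1 per hour and 5 meetings, at least 5 hours are needed.
5 works (last occupied hour: 5pm): for example AllHands=1pm; Planning=3pm; Standup=2pm; DesignReview=5pm; Demo=4pm.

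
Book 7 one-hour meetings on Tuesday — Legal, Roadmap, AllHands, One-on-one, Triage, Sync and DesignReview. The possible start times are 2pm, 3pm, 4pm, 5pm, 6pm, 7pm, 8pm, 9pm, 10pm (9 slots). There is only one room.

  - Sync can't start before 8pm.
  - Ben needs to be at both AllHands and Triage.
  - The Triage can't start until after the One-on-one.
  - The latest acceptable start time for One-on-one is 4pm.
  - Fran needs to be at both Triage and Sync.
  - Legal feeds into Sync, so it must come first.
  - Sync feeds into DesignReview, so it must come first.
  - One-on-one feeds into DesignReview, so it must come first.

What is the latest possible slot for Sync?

Sync is available from 8pm; downstream work caps Sync at 9pm.
Sync at 9pm is achievable: Sync in 9pm, Roadmap in 5pm, One-on-one in 2pm, Triage in 4pm, AllHands in 6pm, Legal in 3pm, DesignReview in 10pm.

9pm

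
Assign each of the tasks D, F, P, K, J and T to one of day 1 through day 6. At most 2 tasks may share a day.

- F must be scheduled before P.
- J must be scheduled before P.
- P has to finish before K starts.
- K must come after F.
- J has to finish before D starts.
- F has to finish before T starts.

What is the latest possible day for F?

Downstream work caps F at day 4.
F at day 4 is achievable: F in day 4, J in day 1, D in day 2, K in day 6, T in day 5, P in day 5.

day 4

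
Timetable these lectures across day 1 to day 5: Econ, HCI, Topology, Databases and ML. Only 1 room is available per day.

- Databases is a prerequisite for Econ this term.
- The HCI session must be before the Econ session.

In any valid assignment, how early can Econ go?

Precedence pushes Econ to at least day 2.
Econ at day 3 is achievable: ML in day 5; Econ in day 3; HCI in day 1; Topology in day 4; Databases in day 2.
Nothing earlier works — the capacity limit rule out every day before day 3.

day 3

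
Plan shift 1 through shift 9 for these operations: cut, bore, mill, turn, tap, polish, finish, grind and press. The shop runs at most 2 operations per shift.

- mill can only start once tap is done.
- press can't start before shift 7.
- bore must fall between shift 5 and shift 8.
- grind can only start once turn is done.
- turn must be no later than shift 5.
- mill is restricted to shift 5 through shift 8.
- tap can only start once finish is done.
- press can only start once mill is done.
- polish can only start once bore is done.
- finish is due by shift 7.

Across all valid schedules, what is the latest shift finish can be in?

shift 6

Finish's own window allows nothing later than shift 7; downstream work caps finish at shift 6.
finish at shift 6 is achievable: tap -> shift 7; finish -> shift 6; grind -> shift 2; press -> shift 9; polish -> shift 6; mill -> shift 8; bore -> shift 5; cut -> shift 1; turn -> shift 1.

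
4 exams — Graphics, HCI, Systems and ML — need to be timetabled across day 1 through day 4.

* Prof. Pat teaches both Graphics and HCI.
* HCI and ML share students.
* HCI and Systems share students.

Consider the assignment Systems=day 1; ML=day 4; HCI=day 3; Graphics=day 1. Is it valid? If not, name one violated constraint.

Yes

HCI and Systems share students — holds.
HCI and ML share students — holds.
Prof. Pat teaches both Graphics and HCI — holds.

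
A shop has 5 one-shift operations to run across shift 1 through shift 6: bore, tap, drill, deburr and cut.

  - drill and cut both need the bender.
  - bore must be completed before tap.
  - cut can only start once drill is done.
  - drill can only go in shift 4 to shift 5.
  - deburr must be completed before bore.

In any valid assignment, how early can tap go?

Precedence pushes tap to at least shift 3.
tap at shift 3 is achievable: cut -> shift 5; bore -> shift 2; deburr -> shift 1; tap -> shift 3; drill -> shift 4.

shift 3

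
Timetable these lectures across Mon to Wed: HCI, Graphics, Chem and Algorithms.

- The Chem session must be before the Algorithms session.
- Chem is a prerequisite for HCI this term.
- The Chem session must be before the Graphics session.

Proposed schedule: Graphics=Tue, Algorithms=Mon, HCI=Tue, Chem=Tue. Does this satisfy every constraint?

Invalid. The Chem session must be before the Algorithms session.

The Chem session must be before the Algorithms session — violated.
The Chem session must be before the Graphics session — violated.
Chem is a prerequisite for HCI this term — violated.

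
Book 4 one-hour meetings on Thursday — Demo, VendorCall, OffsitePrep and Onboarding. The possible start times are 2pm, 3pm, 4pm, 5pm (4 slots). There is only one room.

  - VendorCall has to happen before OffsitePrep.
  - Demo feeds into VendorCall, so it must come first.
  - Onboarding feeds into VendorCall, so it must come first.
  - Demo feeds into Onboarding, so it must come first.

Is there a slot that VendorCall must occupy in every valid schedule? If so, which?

4pm

Precedence pushes VendorCall to at least 4pm; downstream work caps VendorCall at 4pm.
So VendorCall is pinned to 4pm.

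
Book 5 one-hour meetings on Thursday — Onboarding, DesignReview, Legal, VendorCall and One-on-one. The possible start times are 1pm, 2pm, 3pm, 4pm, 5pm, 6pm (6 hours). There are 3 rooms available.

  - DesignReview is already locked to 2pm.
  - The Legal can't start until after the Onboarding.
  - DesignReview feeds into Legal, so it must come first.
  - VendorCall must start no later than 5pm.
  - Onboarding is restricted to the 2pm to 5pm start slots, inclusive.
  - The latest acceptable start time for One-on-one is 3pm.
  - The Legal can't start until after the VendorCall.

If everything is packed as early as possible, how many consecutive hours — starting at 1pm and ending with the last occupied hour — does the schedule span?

3

The precedence chain requires at least 2 distinct hours.
With at most 3 per hour and 5 meetings, at least 2 hours are needed.
Propagating the time windows through the other constraints, Legal can't land before 3pm — that is hour 3 counting from 1pm — so the schedule must run through at least 3 hours.
3 works (last occupied hour: 3pm): for example DesignReview -> 2pm, VendorCall -> 1pm, Legal -> 3pm, One-on-one -> 1pm, Onboarding -> 2pm.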